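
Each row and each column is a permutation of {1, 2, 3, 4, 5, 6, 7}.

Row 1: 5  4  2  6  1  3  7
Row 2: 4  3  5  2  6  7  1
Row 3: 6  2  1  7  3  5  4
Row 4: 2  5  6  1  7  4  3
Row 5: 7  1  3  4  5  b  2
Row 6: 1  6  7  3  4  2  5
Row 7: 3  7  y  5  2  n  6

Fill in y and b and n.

y = 4, b = 6, n = 1

At (row 5, col 6): row 5 already has {1, 2, 3, 4, 5, 7}, so the value is 6.
Cell (7,3): column 3 already has {1, 2, 3, 5, 6, 7} → 4.
For row 7, column 6: row 7 already has {2, 3, 4, 5, 6, 7}; that leaves 1.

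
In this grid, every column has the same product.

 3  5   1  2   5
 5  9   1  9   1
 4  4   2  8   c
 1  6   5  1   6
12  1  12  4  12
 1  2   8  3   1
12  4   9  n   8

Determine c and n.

Columns 2 and 3 each multiply to 8640, so every column has product 8640.
Column 5: 5×1×6×12×1×8 = 2880, so the missing entry is 8640 ÷ 2880 = 3.
Column 4: 2×9×8×1×4×3 = 1728, so the missing entry is 8640 ÷ 1728 = 5.

c = 3, n = 5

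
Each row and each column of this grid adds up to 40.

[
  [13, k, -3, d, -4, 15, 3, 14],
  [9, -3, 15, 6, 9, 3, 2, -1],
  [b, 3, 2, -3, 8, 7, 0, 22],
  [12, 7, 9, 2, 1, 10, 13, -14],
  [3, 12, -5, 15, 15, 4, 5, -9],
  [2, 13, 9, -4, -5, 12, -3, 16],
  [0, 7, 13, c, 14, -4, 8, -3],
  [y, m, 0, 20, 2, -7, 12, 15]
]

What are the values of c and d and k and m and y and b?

c = 5, d = -1, k = 3, m = -2, y = 0, b = 1

Row 3: 3 + 2 − 3 + 8 + 7 + 0 + 22 = 39, so its missing entry is 40 − 39 = 1.
Column 1: 13 + 9 + 1 + 12 + 3 + 2 + 0 = 40, so its missing entry is 40 − 40 = 0.
Row 8: 0 + 0 + 20 + 2 − 7 + 12 + 15 = 42, so its missing entry is 40 − 42 = -2.
Column 2: -3 + 3 + 7 + 12 + 13 + 7 − 2 = 37, so its missing entry is 40 − 37 = 3.
Row 1: 13 + 3 − 3 − 4 + 15 + 3 + 14 = 41, so its missing entry is 40 − 41 = -1.
Row 7: 0 + 7 + 13 + 14 − 4 + 8 − 3 = 35, so its missing entry is 40 − 35 = 5.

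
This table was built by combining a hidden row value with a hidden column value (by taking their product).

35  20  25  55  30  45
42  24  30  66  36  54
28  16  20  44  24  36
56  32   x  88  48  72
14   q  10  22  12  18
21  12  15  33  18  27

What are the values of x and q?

x = 40, q = 8

Each row is a constant multiple of every other row — this is a multiplication table with the headers hidden.
Row 4 is 72/45 = 8/5 times row 1, so its entry in column 3 is 25 × 8/5 = 40.
Row 5 is 18/45 = 2/5 times row 1, so its entry in column 2 is 20 × 2/5 = 8.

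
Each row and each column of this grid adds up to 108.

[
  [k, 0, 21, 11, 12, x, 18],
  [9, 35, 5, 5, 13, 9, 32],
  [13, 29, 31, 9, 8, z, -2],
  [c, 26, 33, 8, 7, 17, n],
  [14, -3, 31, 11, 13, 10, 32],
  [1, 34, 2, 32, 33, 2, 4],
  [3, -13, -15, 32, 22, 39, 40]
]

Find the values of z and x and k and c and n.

The known cells in column 7 total 124, leaving 108 − 124 = -16 for the blank.
The known cells in row 4 total 75, leaving 108 − 75 = 33 for the blank.
The known cells in column 1 total 73, leaving 108 − 73 = 35 for the blank.
The known cells in row 1 total 97, leaving 108 − 97 = 11 for the blank.
The known cells in row 3 total 88, leaving 108 − 88 = 20 for the blank.

z = 20, x = 11, k = 35, c = 33, n = -16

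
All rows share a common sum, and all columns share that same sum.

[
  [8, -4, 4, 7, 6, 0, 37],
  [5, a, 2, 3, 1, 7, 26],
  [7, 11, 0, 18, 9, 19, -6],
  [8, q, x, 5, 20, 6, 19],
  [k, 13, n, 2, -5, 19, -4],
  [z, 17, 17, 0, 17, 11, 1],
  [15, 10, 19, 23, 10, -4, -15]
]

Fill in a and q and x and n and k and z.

a = 14, q = -3, x = 3, n = 13, k = 20, z = -5

Rows 1 and 3 both sum to 58, so that's the common total.
The known cells in row 2 total 44, leaving 58 − 44 = 14 for the blank.
The known cells in column 2 total 61, leaving 58 − 61 = -3 for the blank.
The known cells in row 6 total 63, leaving 58 − 63 = -5 for the blank.
The known cells in column 1 total 38, leaving 58 − 38 = 20 for the blank.
The known cells in row 5 total 45, leaving 58 − 45 = 13 for the blank.
The known cells in row 4 total 55, leaving 58 − 55 = 3 for the blank.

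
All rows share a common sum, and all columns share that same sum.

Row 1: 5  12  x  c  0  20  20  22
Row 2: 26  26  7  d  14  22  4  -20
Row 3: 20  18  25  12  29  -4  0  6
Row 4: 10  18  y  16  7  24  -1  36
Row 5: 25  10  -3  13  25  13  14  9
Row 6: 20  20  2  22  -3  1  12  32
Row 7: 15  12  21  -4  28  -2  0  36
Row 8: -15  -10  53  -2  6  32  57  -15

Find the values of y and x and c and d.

y = -4, x = 5, c = 22, d = 27

Rows 3 and 5 both sum to 106, so that's the common total.
Row 4 has 10 + 18 + 16 + 7 + 24 − 1 + 36 = 110; the blank must be 106 − 110 = -4.
Row 2 has 26 + 26 + 7 + 14 + 22 + 4 − 20 = 79; the blank must be 106 − 79 = 27.
Column 4 has 27 + 12 + 16 + 13 + 22 − 4 − 2 = 84; the blank must be 106 − 84 = 22.
Row 1 has 5 + 12 + 22 + 0 + 20 + 20 + 22 = 101; the blank must be 106 − 101 = 5.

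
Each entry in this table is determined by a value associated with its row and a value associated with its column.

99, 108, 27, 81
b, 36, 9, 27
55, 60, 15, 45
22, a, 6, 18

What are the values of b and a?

b = 33, a = 24

Each row is a constant multiple of every other row — this is a multiplication table with the headers hidden.
Row 2 is 9/27 = 1/3 times row 1, so its entry in column 1 is 99 × 1/3 = 33.
Row 4 is 6/27 = 2/9 times row 1, so its entry in column 2 is 108 × 2/9 = 24.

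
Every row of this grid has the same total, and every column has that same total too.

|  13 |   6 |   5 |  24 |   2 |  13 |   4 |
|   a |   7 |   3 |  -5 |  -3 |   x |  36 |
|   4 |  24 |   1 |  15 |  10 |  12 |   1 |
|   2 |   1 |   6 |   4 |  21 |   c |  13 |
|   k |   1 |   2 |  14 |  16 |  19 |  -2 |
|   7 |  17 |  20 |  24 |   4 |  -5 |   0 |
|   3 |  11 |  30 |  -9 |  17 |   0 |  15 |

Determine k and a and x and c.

Rows 1 and 3 both sum to 67, so that's the common total.
The known cells in row 5 total 50, leaving 67 − 50 = 17 for the blank.
The known cells in column 1 total 46, leaving 67 − 46 = 21 for the blank.
The known cells in row 4 total 47, leaving 67 − 47 = 20 for the blank.
The known cells in row 2 total 59, leaving 67 − 59 = 8 for the blank.

k = 17, a = 21, x = 8, c = 20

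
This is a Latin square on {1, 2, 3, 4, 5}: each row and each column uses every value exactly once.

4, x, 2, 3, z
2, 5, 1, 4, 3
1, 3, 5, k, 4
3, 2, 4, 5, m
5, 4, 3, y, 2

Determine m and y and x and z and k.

m = 1, y = 1, x = 1, z = 5, k = 2

At (row 1, col 2): column 2 already has {2, 3, 4, 5}, so the value is 1.
For row 1, column 5: row 1 already has {1, 2, 3, 4}; that leaves 5.
Cell (4,5): row 4 already has {2, 3, 4, 5} → 1.
At (row 5, col 4): row 5 already has {2, 3, 4, 5}, so the value is 1.
Cell (3,4): row 3 already has {1, 3, 4, 5} → 2.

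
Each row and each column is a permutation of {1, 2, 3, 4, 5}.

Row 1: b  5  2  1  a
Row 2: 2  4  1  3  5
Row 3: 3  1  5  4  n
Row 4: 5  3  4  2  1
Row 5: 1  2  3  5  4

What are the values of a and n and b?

a = 3, n = 2, b = 4

At (row 3, col 5): row 3 already has {1, 3, 4, 5}, so the value is 2.
At (row 1, col 5): column 5 already has {1, 2, 4, 5}, so the value is 3.
At (row 1, col 1): row 1 already has {1, 2, 3, 5}, so the value is 4.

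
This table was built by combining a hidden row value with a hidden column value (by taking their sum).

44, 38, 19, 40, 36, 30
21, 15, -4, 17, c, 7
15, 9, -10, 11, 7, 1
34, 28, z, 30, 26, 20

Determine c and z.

The difference between any two rows is the same in every column — this is an addition table with the headers hidden.
Row 2 minus row 1 is 15 − 38 = -23, so its entry in column 5 is 36 + (-23) = 13.
Row 4 minus row 1 is 28 − 38 = -10, so its entry in column 3 is 19 + (-10) = 9.

c = 13, z = 9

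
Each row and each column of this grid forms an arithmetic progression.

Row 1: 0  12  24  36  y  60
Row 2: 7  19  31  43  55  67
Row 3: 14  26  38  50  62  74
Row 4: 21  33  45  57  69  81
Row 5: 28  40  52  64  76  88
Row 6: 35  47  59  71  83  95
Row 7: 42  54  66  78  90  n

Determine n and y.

Along each row the entries change by 12 per step; down each column they change by 7.
Row 7: from 42 at column 1, stepping by 12 to column 6 gives 102.
Row 1: from 0 at column 1, stepping by 12 to column 5 gives 48.

n = 102, y = 48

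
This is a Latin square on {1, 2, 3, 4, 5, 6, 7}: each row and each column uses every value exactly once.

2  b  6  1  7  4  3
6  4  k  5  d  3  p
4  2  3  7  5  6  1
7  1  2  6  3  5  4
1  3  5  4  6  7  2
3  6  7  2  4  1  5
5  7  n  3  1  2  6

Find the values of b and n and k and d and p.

At (row 1, col 2): row 1 already has {1, 2, 3, 4, 6, 7}, so the value is 5.
Cell (7,3): row 7 already has {1, 2, 3, 5, 6, 7} → 4.
Cell (2,3): column 3 already has {2, 3, 4, 5, 6, 7} → 1.
Cell (2,5): column 5 already has {1, 3, 4, 5, 6, 7} → 2.
For row 2, column 7: row 2 already has {1, 2, 3, 4, 5, 6}; that leaves 7.

b = 5, n = 4, k = 1, d = 2, p = 7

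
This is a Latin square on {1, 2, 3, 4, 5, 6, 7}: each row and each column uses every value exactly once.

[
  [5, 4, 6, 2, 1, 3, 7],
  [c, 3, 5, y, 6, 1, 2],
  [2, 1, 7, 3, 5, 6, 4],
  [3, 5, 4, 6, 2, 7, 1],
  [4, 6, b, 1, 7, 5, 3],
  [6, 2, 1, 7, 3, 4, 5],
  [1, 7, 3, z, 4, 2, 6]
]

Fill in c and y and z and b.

For row 2, column 1: column 1 already has {1, 2, 3, 4, 5, 6}; that leaves 7.
Cell (7,4): row 7 already has {1, 2, 3, 4, 6, 7} → 5.
For row 2, column 4: row 2 already has {1, 2, 3, 5, 6, 7}; that leaves 4.
At (row 5, col 3): row 5 already has {1, 3, 4, 5, 6, 7}, so the value is 2.

c = 7, y = 4, z = 5, b = 2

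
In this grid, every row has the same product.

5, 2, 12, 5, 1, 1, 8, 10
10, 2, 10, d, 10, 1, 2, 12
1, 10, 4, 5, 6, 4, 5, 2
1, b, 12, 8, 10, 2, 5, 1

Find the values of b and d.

Rows 1 and 3 each multiply to 48000, so every row has product 48000.
Row 4: 1×12×8×10×2×5×1 = 9600, so the missing entry is 48000 ÷ 9600 = 5.
Row 2: 10×2×10×10×1×2×12 = 48000, so the missing entry is 48000 ÷ 48000 = 1.

b = 5, d = 1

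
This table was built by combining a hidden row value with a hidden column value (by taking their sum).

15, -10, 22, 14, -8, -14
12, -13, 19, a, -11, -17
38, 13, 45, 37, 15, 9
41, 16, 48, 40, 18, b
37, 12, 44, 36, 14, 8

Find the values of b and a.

b = 12, a = 11

The difference between any two rows is the same in every column — this is an addition table with the headers hidden.
Row 4 minus row 1 is 18 − (-8) = 26, so its entry in column 6 is -14 + 26 = 12.
Row 2 minus row 1 is -11 − (-8) = -3, so its entry in column 4 is 14 + (-3) = 11.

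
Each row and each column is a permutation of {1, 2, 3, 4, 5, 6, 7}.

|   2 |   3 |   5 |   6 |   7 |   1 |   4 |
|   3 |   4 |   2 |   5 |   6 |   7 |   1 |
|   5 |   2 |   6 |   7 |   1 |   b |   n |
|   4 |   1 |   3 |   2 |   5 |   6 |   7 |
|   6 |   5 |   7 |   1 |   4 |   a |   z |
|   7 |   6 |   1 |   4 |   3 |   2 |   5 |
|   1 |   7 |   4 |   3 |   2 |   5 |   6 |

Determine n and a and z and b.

n = 3, a = 3, z = 2, b = 4

At (row 5, col 6): row 5 is missing {2, 3} and column 6 is missing {3, 4}, so the value is 3.
For row 5, column 7: row 5 already has {1, 3, 4, 5, 6, 7}; that leaves 2.
At (row 3, col 6): column 6 already has {1, 2, 3, 5, 6, 7}, so the value is 4.
Cell (3,7): row 3 already has {1, 2, 4, 5, 6, 7} → 3.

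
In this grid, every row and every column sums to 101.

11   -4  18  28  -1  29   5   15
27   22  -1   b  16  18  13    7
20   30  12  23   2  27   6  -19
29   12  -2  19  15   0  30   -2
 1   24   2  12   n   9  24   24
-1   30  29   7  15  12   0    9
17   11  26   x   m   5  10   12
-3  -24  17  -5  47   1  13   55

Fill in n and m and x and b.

n = 5, m = 2, x = 18, b = -1

The known cells in row 5 total 96, leaving 101 − 96 = 5 for the blank.
The known cells in row 2 total 102, leaving 101 − 102 = -1 for the blank.
The known cells in column 4 total 83, leaving 101 − 83 = 18 for the blank.
The known cells in row 7 total 99, leaving 101 − 99 = 2 for the blank.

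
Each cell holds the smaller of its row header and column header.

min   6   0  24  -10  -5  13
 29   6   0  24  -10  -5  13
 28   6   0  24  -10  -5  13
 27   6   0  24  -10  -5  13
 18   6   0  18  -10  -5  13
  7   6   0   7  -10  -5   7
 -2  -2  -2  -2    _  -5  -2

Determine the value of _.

-10

min(-2, -10) = -10.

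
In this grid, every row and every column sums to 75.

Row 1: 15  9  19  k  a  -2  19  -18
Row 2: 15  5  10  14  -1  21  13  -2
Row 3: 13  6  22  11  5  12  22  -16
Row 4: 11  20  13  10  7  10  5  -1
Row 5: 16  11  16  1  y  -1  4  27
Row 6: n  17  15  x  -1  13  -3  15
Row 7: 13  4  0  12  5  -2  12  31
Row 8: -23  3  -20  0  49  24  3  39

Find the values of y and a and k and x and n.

The known cells in row 5 total 74, leaving 75 − 74 = 1 for the blank.
The known cells in column 5 total 65, leaving 75 − 65 = 10 for the blank.
The known cells in row 1 total 52, leaving 75 − 52 = 23 for the blank.
The known cells in column 1 total 60, leaving 75 − 60 = 15 for the blank.
The known cells in row 6 total 71, leaving 75 − 71 = 4 for the blank.

y = 1, a = 10, k = 23, x = 4, n = 15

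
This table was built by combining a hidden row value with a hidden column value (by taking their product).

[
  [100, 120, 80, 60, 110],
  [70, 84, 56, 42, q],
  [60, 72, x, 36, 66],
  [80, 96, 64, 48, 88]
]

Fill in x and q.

x = 48, q = 77

Each row is a constant multiple of every other row — this is a multiplication table with the headers hidden.
Row 3 is 60/100 = 3/5 times row 1, so its entry in column 3 is 80 × 3/5 = 48.
Row 2 is 70/100 = 7/10 times row 1, so its entry in column 5 is 110 × 7/10 = 77.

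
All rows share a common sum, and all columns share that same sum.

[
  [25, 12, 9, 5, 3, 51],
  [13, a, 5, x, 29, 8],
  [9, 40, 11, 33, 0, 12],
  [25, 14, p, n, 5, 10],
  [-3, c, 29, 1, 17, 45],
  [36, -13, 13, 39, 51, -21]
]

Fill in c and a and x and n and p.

c = 16, a = 36, x = 14, n = 13, p = 38

Rows 1 and 3 both sum to 105, so that's the common total.
Row 5 has -3 + 29 + 1 + 17 + 45 = 89; the blank must be 105 − 89 = 16.
Column 2 has 12 + 40 + 14 + 16 − 13 = 69; the blank must be 105 − 69 = 36.
Column 3 has 9 + 5 + 11 + 29 + 13 = 67; the blank must be 105 − 67 = 38.
Row 4 has 25 + 14 + 38 + 5 + 10 = 92; the blank must be 105 − 92 = 13.
Row 2 has 13 + 36 + 5 + 29 + 8 = 91; the blank must be 105 − 91 = 14.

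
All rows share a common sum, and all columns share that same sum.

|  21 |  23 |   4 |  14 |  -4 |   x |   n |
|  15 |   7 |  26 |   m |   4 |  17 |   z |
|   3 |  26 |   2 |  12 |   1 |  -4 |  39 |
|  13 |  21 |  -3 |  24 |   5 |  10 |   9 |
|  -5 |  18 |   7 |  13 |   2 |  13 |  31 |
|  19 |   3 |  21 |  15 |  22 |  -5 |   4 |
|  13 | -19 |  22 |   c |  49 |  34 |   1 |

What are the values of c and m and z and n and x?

Rows 3 and 4 both sum to 79, so that's the common total.
Column 6: 17 − 4 + 10 + 13 − 5 + 34 = 65, so its missing entry is 79 − 65 = 14.
Row 1: 21 + 23 + 4 + 14 − 4 + 14 = 72, so its missing entry is 79 − 72 = 7.
Column 7: 7 + 39 + 9 + 31 + 4 + 1 = 91, so its missing entry is 79 − 91 = -12.
Row 7: 13 − 19 + 22 + 49 + 34 + 1 = 100, so its missing entry is 79 − 100 = -21.
Row 2: 15 + 7 + 26 + 4 + 17 − 12 = 57, so its missing entry is 79 − 57 = 22.

c = -21, m = 22, z = -12, n = 7, x = 14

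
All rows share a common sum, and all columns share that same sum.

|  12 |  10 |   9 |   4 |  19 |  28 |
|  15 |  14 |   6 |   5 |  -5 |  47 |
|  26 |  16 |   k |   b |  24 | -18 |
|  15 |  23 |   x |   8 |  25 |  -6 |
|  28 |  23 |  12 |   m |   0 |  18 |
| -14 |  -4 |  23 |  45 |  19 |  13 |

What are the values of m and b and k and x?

m = 1, b = 19, k = 15, x = 17

Rows 1 and 2 both sum to 82, so that's the common total.
Row 4: 15 + 23 + 8 + 25 − 6 = 65, so its missing entry is 82 − 65 = 17.
Column 3: 9 + 6 + 17 + 12 + 23 = 67, so its missing entry is 82 − 67 = 15.
Row 3: 26 + 16 + 15 + 24 − 18 = 63, so its missing entry is 82 − 63 = 19.
Row 5: 28 + 23 + 12 + 0 + 18 = 81, so its missing entry is 82 − 81 = 1.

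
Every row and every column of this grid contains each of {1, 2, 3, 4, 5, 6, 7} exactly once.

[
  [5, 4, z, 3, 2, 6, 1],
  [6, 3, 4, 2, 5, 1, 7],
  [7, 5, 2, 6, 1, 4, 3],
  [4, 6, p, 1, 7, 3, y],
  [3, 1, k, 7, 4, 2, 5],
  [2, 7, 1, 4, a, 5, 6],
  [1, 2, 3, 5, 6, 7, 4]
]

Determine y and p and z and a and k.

y = 2, p = 5, z = 7, a = 3, k = 6

At (row 6, col 5): row 6 already has {1, 2, 4, 5, 6, 7}, so the value is 3.
At (row 5, col 3): row 5 already has {1, 2, 3, 4, 5, 7}, so the value is 6.
Cell (1,3): row 1 already has {1, 2, 3, 4, 5, 6} → 7.
At (row 4, col 7): column 7 already has {1, 3, 4, 5, 6, 7}, so the value is 2.
At (row 4, col 3): row 4 already has {1, 2, 3, 4, 6, 7}, so the value is 5.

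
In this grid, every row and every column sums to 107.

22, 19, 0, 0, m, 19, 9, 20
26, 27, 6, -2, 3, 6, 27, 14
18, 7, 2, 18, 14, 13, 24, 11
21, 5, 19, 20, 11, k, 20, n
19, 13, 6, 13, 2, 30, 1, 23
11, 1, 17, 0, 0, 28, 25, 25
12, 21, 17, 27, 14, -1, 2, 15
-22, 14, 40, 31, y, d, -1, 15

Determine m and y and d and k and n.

Row 1 has 22 + 19 + 0 + 0 + 19 + 9 + 20 = 89; the blank must be 107 − 89 = 18.
Column 5 has 18 + 3 + 14 + 11 + 2 + 0 + 14 = 62; the blank must be 107 − 62 = 45.
Column 8 has 20 + 14 + 11 + 23 + 25 + 15 + 15 = 123; the blank must be 107 − 123 = -16.
Row 8 has -22 + 14 + 40 + 31 + 45 − 1 + 15 = 122; the blank must be 107 − 122 = -15.
Row 4 has 21 + 5 + 19 + 20 + 11 + 20 − 16 = 80; the blank must be 107 − 80 = 27.

m = 18, y = 45, d = -15, k = 27, n = -16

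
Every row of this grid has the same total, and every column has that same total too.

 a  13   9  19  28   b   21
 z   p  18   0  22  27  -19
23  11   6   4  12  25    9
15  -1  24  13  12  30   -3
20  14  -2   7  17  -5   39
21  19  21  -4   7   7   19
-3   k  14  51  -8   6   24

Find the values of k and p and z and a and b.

k = 6, p = 28, z = 14, a = 0, b = 0

Rows 3 and 4 both sum to 90, so that's the common total.
Row 7 has -3 + 14 + 51 − 8 + 6 + 24 = 84; the blank must be 90 − 84 = 6.
Column 2 has 13 + 11 − 1 + 14 + 19 + 6 = 62; the blank must be 90 − 62 = 28.
Column 6 has 27 + 25 + 30 − 5 + 7 + 6 = 90; the blank must be 90 − 90 = 0.
Row 1 has 13 + 9 + 19 + 28 + 0 + 21 = 90; the blank must be 90 − 90 = 0.
Row 2 has 28 + 18 + 0 + 22 + 27 − 19 = 76; the blank must be 90 − 76 = 14.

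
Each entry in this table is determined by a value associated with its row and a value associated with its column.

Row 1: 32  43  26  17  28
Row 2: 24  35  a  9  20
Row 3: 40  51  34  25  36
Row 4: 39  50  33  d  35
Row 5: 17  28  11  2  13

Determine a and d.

The difference between any two rows is the same in every column — this is an addition table with the headers hidden.
Row 2 minus row 1 is 24 − 32 = -8, so its entry in column 3 is 26 + (-8) = 18.
Row 4 minus row 1 is 39 − 32 = 7, so its entry in column 4 is 17 + 7 = 24.

a = 18, d = 24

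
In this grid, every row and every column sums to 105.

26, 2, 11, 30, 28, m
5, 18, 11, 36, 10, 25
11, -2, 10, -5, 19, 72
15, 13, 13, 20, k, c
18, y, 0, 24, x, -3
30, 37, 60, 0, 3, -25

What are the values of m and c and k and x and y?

m = 8, c = 28, k = 16, x = 29, y = 37

Row 1 has 26 + 2 + 11 + 30 + 28 = 97; the blank must be 105 − 97 = 8.
Column 2 has 2 + 18 − 2 + 13 + 37 = 68; the blank must be 105 − 68 = 37.
Row 5 has 18 + 37 + 0 + 24 − 3 = 76; the blank must be 105 − 76 = 29.
Column 5 has 28 + 10 + 19 + 29 + 3 = 89; the blank must be 105 − 89 = 16.
Row 4 has 15 + 13 + 13 + 20 + 16 = 77; the blank must be 105 − 77 = 28.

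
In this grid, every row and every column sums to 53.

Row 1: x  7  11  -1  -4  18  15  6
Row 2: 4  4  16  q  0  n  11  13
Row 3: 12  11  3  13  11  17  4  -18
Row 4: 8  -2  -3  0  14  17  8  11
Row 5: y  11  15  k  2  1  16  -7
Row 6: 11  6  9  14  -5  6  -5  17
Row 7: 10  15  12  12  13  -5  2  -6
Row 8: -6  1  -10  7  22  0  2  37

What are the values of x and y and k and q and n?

x = 1, y = 13, k = 2, q = 6, n = -1

The known cells in column 6 total 54, leaving 53 − 54 = -1 for the blank.
The known cells in row 1 total 52, leaving 53 − 52 = 1 for the blank.
The known cells in column 1 total 40, leaving 53 − 40 = 13 for the blank.
The known cells in row 5 total 51, leaving 53 − 51 = 2 for the blank.
The known cells in row 2 total 47, leaving 53 − 47 = 6 for the blank.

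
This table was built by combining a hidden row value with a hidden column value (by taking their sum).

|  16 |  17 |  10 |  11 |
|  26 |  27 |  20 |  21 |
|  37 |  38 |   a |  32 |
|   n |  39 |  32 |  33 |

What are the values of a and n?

a = 31, n = 38

The difference between any two rows is the same in every column — this is an addition table with the headers hidden.
Row 3 minus row 1 is 32 − 11 = 21, so its entry in column 3 is 10 + 21 = 31.
Row 4 minus row 1 is 33 − 11 = 22, so its entry in column 1 is 16 + 22 = 38.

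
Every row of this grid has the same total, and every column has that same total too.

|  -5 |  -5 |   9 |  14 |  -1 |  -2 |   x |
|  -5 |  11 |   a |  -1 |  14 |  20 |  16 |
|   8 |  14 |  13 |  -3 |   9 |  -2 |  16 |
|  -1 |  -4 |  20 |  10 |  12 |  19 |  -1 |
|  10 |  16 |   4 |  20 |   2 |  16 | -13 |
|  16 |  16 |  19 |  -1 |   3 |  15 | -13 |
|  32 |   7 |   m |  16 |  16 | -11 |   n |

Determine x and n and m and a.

Rows 3 and 4 both sum to 55, so that's the common total.
Row 2: -5 + 11 − 1 + 14 + 20 + 16 = 55, so its missing entry is 55 − 55 = 0.
Column 3: 9 + 0 + 13 + 20 + 4 + 19 = 65, so its missing entry is 55 − 65 = -10.
Row 7: 32 + 7 − 10 + 16 + 16 − 11 = 50, so its missing entry is 55 − 50 = 5.
Row 1: -5 − 5 + 9 + 14 − 1 − 2 = 10, so its missing entry is 55 − 10 = 45.

x = 45, n = 5, m = -10, a = 0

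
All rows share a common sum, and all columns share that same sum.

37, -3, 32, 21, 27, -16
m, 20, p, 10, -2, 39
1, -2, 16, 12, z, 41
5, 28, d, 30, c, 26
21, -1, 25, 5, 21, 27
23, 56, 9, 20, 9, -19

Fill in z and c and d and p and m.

Rows 1 and 5 both sum to 98, so that's the common total.
The known cells in row 3 total 68, leaving 98 − 68 = 30 for the blank.
The known cells in column 5 total 85, leaving 98 − 85 = 13 for the blank.
The known cells in column 1 total 87, leaving 98 − 87 = 11 for the blank.
The known cells in row 2 total 78, leaving 98 − 78 = 20 for the blank.
The known cells in row 4 total 102, leaving 98 − 102 = -4 for the blank.

z = 30, c = 13, d = -4, p = 20, m = 11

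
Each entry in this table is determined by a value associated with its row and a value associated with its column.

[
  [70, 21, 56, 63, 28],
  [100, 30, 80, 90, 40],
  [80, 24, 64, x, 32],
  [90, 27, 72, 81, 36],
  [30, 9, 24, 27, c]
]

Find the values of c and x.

c = 12, x = 72

Each row is a constant multiple of every other row — this is a multiplication table with the headers hidden.
Row 5 is 24/56 = 3/7 times row 1, so its entry in column 5 is 28 × 3/7 = 12.
Row 3 is 64/56 = 8/7 times row 1, so its entry in column 4 is 63 × 8/7 = 72.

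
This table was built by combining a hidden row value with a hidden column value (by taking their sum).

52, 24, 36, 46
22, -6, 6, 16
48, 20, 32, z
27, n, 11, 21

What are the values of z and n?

The difference between any two rows is the same in every column — this is an addition table with the headers hidden.
Row 3 minus row 1 is 32 − 36 = -4, so its entry in column 4 is 46 + (-4) = 42.
Row 4 minus row 1 is 11 − 36 = -25, so its entry in column 2 is 24 + (-25) = -1.

z = 42, n = -1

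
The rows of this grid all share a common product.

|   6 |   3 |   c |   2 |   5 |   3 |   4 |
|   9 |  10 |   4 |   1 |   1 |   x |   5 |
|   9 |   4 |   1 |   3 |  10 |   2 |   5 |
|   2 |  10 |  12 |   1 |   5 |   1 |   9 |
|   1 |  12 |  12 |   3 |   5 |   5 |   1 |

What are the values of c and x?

c = 5, x = 6

Rows 3 and 4 each multiply to 10800, so every row has product 10800.
Row 1: 6×3×2×5×3×4 = 2160, so the missing entry is 10800 ÷ 2160 = 5.
Row 2: 9×10×4×1×1×5 = 1800, so the missing entry is 10800 ÷ 1800 = 6.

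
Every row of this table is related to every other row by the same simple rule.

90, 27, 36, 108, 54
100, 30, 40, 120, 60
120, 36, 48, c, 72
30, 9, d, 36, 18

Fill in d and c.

Each row is a constant multiple of every other row — this is a multiplication table with the headers hidden.
Row 4 is 9/27 = 1/3 times row 1, so its entry in column 3 is 36 × 1/3 = 12.
Row 3 is 36/27 = 4/3 times row 1, so its entry in column 4 is 108 × 4/3 = 144.

d = 12, c = 144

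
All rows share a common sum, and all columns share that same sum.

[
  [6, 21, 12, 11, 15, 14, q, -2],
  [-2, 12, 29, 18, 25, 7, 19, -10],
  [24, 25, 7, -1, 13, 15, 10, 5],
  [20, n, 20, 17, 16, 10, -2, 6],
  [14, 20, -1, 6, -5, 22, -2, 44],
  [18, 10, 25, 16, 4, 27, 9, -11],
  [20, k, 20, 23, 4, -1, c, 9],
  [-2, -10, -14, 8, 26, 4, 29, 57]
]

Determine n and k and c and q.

Rows 2 and 3 both sum to 98, so that's the common total.
Row 4 has 20 + 20 + 17 + 16 + 10 − 2 + 6 = 87; the blank must be 98 − 87 = 11.
Column 2 has 21 + 12 + 25 + 11 + 20 + 10 − 10 = 89; the blank must be 98 − 89 = 9.
Row 7 has 20 + 9 + 20 + 23 + 4 − 1 + 9 = 84; the blank must be 98 − 84 = 14.
Row 1 has 6 + 21 + 12 + 11 + 15 + 14 − 2 = 77; the blank must be 98 − 77 = 21.

n = 11, k = 9, c = 14, q = 21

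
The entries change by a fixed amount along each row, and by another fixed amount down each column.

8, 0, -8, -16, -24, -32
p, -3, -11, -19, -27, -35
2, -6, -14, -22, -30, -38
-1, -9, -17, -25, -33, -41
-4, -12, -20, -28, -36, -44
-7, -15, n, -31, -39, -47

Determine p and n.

Along each row the entries change by -8 per step; down each column they change by -3.
Row 2: from -3 at column 2, stepping by -8 to column 1 gives 5.
Row 6: from -7 at column 1, stepping by -8 to column 3 gives -23.

p = 5, n = -23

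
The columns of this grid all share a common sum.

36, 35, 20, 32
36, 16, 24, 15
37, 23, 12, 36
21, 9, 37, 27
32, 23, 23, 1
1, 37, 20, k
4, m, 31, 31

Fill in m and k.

m = 24, k = 25

The complete columns each total 167.
Column 2 is missing 167 − 143 = 24 (since 35 + 16 + 23 + 9 + 23 + 37 = 143).
Column 4 is missing 167 − 142 = 25 (since 32 + 15 + 36 + 27 + 1 + 31 = 142).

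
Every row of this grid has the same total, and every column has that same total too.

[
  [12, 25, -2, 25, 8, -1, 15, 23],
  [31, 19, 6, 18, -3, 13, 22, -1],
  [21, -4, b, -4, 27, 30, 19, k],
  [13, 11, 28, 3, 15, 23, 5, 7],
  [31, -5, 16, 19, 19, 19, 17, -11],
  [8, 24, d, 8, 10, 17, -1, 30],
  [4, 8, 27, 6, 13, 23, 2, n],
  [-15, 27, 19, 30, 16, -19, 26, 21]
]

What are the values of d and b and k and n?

d = 9, b = 2, k = 14, n = 22

Rows 1 and 2 both sum to 105, so that's the common total.
Row 7: 4 + 8 + 27 + 6 + 13 + 23 + 2 = 83, so its missing entry is 105 − 83 = 22.
Column 8: 23 − 1 + 7 − 11 + 30 + 22 + 21 = 91, so its missing entry is 105 − 91 = 14.
Row 3: 21 − 4 − 4 + 27 + 30 + 19 + 14 = 103, so its missing entry is 105 − 103 = 2.
Row 6: 8 + 24 + 8 + 10 + 17 − 1 + 30 = 96, so its missing entry is 105 − 96 = 9.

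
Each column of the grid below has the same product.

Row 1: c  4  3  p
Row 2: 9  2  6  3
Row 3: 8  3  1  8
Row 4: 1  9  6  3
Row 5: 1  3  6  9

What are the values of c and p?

c = 9, p = 1

Columns 2 and 3 each multiply to 648, so every column has product 648.
Column 1: 9×8×1×1 = 72, so the missing entry is 648 ÷ 72 = 9.
Column 4: 3×8×3×9 = 648, so the missing entry is 648 ÷ 648 = 1.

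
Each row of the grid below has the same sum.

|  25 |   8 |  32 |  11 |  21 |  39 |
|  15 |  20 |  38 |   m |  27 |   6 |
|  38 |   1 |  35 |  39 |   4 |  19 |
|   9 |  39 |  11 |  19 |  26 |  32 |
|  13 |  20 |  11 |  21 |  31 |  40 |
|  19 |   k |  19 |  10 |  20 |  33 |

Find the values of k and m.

k = 35, m = 30

Rows 1 and 4 both add up to 136, so every row sums to 136.
Row 6: 19 + 19 + 10 + 20 + 33 = 101, so the missing entry is 136 − 101 = 35.
Row 2: 15 + 20 + 38 + 27 + 6 = 106, so the missing entry is 136 − 106 = 30.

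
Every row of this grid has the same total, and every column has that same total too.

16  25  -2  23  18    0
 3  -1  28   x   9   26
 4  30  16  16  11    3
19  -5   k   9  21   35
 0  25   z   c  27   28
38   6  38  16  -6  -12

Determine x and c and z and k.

Rows 1 and 3 both sum to 80, so that's the common total.
The known cells in row 4 total 79, leaving 80 − 79 = 1 for the blank.
The known cells in row 2 total 65, leaving 80 − 65 = 15 for the blank.
The known cells in column 3 total 81, leaving 80 − 81 = -1 for the blank.
The known cells in row 5 total 79, leaving 80 − 79 = 1 for the blank.

x = 15, c = 1, z = -1, k = 1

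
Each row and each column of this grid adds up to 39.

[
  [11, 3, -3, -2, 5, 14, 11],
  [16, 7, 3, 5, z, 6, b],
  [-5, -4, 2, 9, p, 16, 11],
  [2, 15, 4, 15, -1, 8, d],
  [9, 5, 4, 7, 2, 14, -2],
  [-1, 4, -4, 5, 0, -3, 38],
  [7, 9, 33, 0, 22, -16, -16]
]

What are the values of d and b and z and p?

d = -4, b = 1, z = 1, p = 10

The known cells in row 3 total 29, leaving 39 − 29 = 10 for the blank.
The known cells in column 5 total 38, leaving 39 − 38 = 1 for the blank.
The known cells in row 2 total 38, leaving 39 − 38 = 1 for the blank.
The known cells in row 4 total 43, leaving 39 − 43 = -4 for the blank.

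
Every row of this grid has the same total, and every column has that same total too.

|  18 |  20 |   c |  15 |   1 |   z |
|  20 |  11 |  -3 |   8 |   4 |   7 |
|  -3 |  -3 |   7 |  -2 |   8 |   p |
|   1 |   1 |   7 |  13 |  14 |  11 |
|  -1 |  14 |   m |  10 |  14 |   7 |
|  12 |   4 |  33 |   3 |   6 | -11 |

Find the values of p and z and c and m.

Rows 2 and 4 both sum to 47, so that's the common total.
The known cells in row 5 total 44, leaving 47 − 44 = 3 for the blank.
The known cells in column 3 total 47, leaving 47 − 47 = 0 for the blank.
The known cells in row 3 total 7, leaving 47 − 7 = 40 for the blank.
The known cells in row 1 total 54, leaving 47 − 54 = -7 for the blank.

p = 40, z = -7, c = 0, m = 3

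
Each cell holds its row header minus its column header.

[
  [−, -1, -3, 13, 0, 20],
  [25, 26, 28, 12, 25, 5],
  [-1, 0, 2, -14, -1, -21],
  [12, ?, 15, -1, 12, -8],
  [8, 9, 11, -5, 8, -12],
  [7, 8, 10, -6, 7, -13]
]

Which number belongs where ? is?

13

12 − (-1) = 13.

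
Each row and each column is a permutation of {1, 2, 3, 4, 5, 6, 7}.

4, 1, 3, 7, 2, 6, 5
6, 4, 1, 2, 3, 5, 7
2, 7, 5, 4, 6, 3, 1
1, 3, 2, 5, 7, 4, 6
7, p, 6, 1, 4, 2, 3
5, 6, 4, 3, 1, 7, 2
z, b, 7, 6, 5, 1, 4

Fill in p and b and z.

p = 5, b = 2, z = 3

For row 5, column 2: row 5 already has {1, 2, 3, 4, 6, 7}; that leaves 5.
At (row 7, col 2): column 2 already has {1, 3, 4, 5, 6, 7}, so the value is 2.
Cell (7,1): row 7 already has {1, 2, 4, 5, 6, 7} → 3.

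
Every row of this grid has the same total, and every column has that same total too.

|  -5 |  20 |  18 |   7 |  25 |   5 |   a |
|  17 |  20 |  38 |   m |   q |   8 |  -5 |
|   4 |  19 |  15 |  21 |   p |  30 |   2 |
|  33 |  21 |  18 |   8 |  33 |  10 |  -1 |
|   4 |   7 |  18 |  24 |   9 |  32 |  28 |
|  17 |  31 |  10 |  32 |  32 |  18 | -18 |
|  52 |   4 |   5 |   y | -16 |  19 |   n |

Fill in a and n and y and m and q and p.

Rows 4 and 5 both sum to 122, so that's the common total.
Row 3: 4 + 19 + 15 + 21 + 30 + 2 = 91, so its missing entry is 122 − 91 = 31.
Column 5: 25 + 31 + 33 + 9 + 32 − 16 = 114, so its missing entry is 122 − 114 = 8.
Row 1: -5 + 20 + 18 + 7 + 25 + 5 = 70, so its missing entry is 122 − 70 = 52.
Column 7: 52 − 5 + 2 − 1 + 28 − 18 = 58, so its missing entry is 122 − 58 = 64.
Row 7: 52 + 4 + 5 − 16 + 19 + 64 = 128, so its missing entry is 122 − 128 = -6.
Row 2: 17 + 20 + 38 + 8 + 8 − 5 = 86, so its missing entry is 122 − 86 = 36.

a = 52, n = 64, y = -6, m = 36, q = 8, p = 31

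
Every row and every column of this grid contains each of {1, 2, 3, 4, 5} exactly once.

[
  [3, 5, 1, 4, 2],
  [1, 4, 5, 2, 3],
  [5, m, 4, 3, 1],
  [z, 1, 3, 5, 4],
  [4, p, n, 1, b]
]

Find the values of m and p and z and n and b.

Cell (5,5): column 5 already has {1, 2, 3, 4} → 5.
Cell (3,2): row 3 already has {1, 3, 4, 5} → 2.
Cell (5,3): column 3 already has {1, 3, 4, 5} → 2.
Cell (4,1): row 4 already has {1, 3, 4, 5} → 2.
Cell (5,2): row 5 already has {1, 2, 4, 5} → 3.

m = 2, p = 3, z = 2, n = 2, b = 5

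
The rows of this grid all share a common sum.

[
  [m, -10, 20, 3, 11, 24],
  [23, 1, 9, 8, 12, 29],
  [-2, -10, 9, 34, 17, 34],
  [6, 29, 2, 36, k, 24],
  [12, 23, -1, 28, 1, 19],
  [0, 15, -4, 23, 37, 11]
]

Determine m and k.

Row 3 sums to 82 and so does row 5; that's the common total.
In row 1 the known cells total 48, leaving 82 − 48 = 34.
In row 4 the known cells total 97, leaving 82 − 97 = -15.

m = 34, k = -15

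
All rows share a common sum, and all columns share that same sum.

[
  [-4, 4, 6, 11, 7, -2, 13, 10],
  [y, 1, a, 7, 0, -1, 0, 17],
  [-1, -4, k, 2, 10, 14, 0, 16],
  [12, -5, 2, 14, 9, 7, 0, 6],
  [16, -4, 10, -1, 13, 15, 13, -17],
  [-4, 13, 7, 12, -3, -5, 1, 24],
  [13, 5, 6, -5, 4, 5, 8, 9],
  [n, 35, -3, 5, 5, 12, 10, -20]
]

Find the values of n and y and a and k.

n = 1, y = 12, a = 9, k = 8

Rows 1 and 4 both sum to 45, so that's the common total.
Row 8 has 35 − 3 + 5 + 5 + 12 + 10 − 20 = 44; the blank must be 45 − 44 = 1.
Column 1 has -4 − 1 + 12 + 16 − 4 + 13 + 1 = 33; the blank must be 45 − 33 = 12.
Row 2 has 12 + 1 + 7 + 0 − 1 + 0 + 17 = 36; the blank must be 45 − 36 = 9.
Row 3 has -1 − 4 + 2 + 10 + 14 + 0 + 16 = 37; the blank must be 45 − 37 = 8.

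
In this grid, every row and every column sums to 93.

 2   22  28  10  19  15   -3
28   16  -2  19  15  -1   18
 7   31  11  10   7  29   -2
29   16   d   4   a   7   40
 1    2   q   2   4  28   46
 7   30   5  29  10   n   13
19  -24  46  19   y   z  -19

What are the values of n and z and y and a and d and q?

n = -1, z = 16, y = 36, a = 2, d = -5, q = 10

Row 6 has 7 + 30 + 5 + 29 + 10 + 13 = 94; the blank must be 93 − 94 = -1.
Column 6 has 15 − 1 + 29 + 7 + 28 − 1 = 77; the blank must be 93 − 77 = 16.
Row 7 has 19 − 24 + 46 + 19 + 16 − 19 = 57; the blank must be 93 − 57 = 36.
Column 5 has 19 + 15 + 7 + 4 + 10 + 36 = 91; the blank must be 93 − 91 = 2.
Row 5 has 1 + 2 + 2 + 4 + 28 + 46 = 83; the blank must be 93 − 83 = 10.
Row 4 has 29 + 16 + 4 + 2 + 7 + 40 = 98; the blank must be 93 − 98 = -5.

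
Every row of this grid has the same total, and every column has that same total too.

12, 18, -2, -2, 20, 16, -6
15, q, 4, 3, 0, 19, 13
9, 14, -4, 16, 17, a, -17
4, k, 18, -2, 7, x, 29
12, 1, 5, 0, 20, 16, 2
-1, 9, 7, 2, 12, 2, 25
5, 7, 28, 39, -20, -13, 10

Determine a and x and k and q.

Rows 1 and 5 both sum to 56, so that's the common total.
The known cells in row 2 total 54, leaving 56 − 54 = 2 for the blank.
The known cells in column 2 total 51, leaving 56 − 51 = 5 for the blank.
The known cells in row 3 total 35, leaving 56 − 35 = 21 for the blank.
The known cells in row 4 total 61, leaving 56 − 61 = -5 for the blank.

a = 21, x = -5, k = 5, q = 2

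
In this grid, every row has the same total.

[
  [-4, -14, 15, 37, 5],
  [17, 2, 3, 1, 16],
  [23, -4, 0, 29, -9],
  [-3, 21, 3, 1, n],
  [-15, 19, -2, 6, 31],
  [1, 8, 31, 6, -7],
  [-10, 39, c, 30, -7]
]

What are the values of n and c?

n = 17, c = -13

Rows 3 and 5 both add up to 39, so every row sums to 39.
Row 4: -3 + 21 + 3 + 1 = 22, so the missing entry is 39 − 22 = 17.
Row 7: -10 + 39 + 30 − 7 = 52, so the missing entry is 39 − 52 = -13.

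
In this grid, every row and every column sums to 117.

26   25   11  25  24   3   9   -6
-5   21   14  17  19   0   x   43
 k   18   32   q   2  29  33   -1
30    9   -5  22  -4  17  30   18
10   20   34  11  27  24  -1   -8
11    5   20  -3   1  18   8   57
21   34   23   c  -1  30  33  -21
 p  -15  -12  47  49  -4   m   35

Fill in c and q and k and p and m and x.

Row 2 has -5 + 21 + 14 + 17 + 19 + 0 + 43 = 109; the blank must be 117 − 109 = 8.
Column 7 has 9 + 8 + 33 + 30 − 1 + 8 + 33 = 120; the blank must be 117 − 120 = -3.
Row 8 has -15 − 12 + 47 + 49 − 4 − 3 + 35 = 97; the blank must be 117 − 97 = 20.
Column 1 has 26 − 5 + 30 + 10 + 11 + 21 + 20 = 113; the blank must be 117 − 113 = 4.
Row 3 has 4 + 18 + 32 + 2 + 29 + 33 − 1 = 117; the blank must be 117 − 117 = 0.
Row 7 has 21 + 34 + 23 − 1 + 30 + 33 − 21 = 119; the blank must be 117 − 119 = -2.

c = -2, q = 0, k = 4, p = 20, m = -3, x = 8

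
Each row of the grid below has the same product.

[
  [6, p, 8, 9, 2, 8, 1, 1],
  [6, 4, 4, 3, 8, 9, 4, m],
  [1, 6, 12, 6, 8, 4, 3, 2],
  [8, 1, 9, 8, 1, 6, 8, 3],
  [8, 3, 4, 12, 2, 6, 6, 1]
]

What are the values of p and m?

Rows 3 and 5 each multiply to 82944, so every row has product 82944.
Row 1: 6×8×9×2×8×1×1 = 6912, so the missing entry is 82944 ÷ 6912 = 12.
Row 2: 6×4×4×3×8×9×4 = 82944, so the missing entry is 82944 ÷ 82944 = 1.

p = 12, m = 1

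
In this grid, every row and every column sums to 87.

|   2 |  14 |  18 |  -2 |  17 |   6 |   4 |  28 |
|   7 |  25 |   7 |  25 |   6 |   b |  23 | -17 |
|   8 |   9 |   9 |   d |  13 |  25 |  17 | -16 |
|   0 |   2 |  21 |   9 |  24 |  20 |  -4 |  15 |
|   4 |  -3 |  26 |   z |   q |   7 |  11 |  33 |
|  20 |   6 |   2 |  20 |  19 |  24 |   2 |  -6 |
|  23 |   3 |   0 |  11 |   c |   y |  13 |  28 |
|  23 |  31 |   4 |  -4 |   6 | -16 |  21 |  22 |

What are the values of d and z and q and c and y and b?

The known cells in row 2 total 76, leaving 87 − 76 = 11 for the blank.
The known cells in column 6 total 77, leaving 87 − 77 = 10 for the blank.
The known cells in row 7 total 88, leaving 87 − 88 = -1 for the blank.
The known cells in column 5 total 84, leaving 87 − 84 = 3 for the blank.
The known cells in row 5 total 81, leaving 87 − 81 = 6 for the blank.
The known cells in row 3 total 65, leaving 87 − 65 = 22 for the blank.

d = 22, z = 6, q = 3, c = -1, y = 10, b = 11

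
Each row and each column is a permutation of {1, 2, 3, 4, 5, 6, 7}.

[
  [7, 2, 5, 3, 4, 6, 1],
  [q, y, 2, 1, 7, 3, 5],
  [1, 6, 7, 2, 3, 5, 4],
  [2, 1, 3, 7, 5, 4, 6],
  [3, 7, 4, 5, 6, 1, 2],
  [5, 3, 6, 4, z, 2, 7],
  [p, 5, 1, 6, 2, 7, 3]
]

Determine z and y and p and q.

z = 1, y = 4, p = 4, q = 6

At (row 6, col 5): row 6 already has {2, 3, 4, 5, 6, 7}, so the value is 1.
At (row 2, col 2): column 2 already has {1, 2, 3, 5, 6, 7}, so the value is 4.
At (row 2, col 1): row 2 already has {1, 2, 3, 4, 5, 7}, so the value is 6.
Cell (7,1): row 7 already has {1, 2, 3, 5, 6, 7} → 4.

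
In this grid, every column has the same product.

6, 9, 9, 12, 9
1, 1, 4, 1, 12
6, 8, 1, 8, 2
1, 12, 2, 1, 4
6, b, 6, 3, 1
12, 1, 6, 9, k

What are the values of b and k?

Columns 1 and 4 each multiply to 2592, so every column has product 2592.
Column 2: 9×1×8×12×1 = 864, so the missing entry is 2592 ÷ 864 = 3.
Column 5: 9×12×2×4×1 = 864, so the missing entry is 2592 ÷ 864 = 3.

b = 3, k = 3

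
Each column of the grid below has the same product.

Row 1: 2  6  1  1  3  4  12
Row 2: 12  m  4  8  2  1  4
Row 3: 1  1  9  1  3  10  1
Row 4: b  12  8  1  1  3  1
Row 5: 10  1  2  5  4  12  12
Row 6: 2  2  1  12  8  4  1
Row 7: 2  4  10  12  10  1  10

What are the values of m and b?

Columns 3 and 4 each multiply to 5760, so every column has product 5760.
Column 2: 6×1×12×1×2×4 = 576, so the missing entry is 5760 ÷ 576 = 10.
Column 1: 2×12×1×10×2×2 = 960, so the missing entry is 5760 ÷ 960 = 6.

m = 10, b = 6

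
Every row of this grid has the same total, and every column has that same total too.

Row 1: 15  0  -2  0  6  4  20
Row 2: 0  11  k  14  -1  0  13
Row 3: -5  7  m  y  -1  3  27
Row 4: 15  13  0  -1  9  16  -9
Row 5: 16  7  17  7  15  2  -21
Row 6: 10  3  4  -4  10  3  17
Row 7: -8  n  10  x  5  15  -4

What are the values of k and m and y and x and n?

Rows 1 and 4 both sum to 43, so that's the common total.
Row 2: 0 + 11 + 14 − 1 + 0 + 13 = 37, so its missing entry is 43 − 37 = 6.
Column 2: 0 + 11 + 7 + 13 + 7 + 3 = 41, so its missing entry is 43 − 41 = 2.
Column 3: -2 + 6 + 0 + 17 + 4 + 10 = 35, so its missing entry is 43 − 35 = 8.
Row 3: -5 + 7 + 8 − 1 + 3 + 27 = 39, so its missing entry is 43 − 39 = 4.
Row 7: -8 + 2 + 10 + 5 + 15 − 4 = 20, so its missing entry is 43 − 20 = 23.

k = 6, m = 8, y = 4, x = 23, n = 2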